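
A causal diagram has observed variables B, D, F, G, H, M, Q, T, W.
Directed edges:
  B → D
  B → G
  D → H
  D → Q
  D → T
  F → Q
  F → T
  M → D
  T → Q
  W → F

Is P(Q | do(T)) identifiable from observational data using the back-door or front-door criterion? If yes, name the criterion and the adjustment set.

P(Q|do(T)): backdoor, adjust for {D, F}.

desc(T)\{T}={Q}; candidates ⊆ {B,D,F,G,H,M,W}.
size 0: {}; under {} T still reaches {B,D,F,G,H,M,Q,W} ∋ Q.
size 1: {B}, {D}, {F} …(+4); under {B} T still reaches {D,F,H,M,Q,W} ∋ Q.
{D,F}: T⊥Q given {D,F} in G with T→· removed — back-door holds.
P(Q|do(T)) = Σ_{D,F} P(Q|T,D,F)·P(D,F).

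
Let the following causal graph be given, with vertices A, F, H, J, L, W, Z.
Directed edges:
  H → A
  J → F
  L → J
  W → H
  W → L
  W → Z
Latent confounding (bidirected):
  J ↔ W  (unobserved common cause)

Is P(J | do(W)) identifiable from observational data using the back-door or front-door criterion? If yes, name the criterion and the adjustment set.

P(J|do(W)): frontdoor, adjust for {L}.

desc(W)\{W}={A,F,H,J,L,Z}; candidates ⊆ {—}.
W↔J: latent back-door arc(s) into W.
size 0: {}; under {} W still reaches {F,J} ∋ J.
W↔J cannot be blocked by any observed set — no back-door set.
{L}: (i) intercepts every directed W→J path; (ii) no back-door W→{L}; (iii) {W} blocks every back-door {L}→J. Front-door holds.
P(J|do(W)) = Σ_{L} P(L|W) Σ_{W'} P(J|L,W')P(W').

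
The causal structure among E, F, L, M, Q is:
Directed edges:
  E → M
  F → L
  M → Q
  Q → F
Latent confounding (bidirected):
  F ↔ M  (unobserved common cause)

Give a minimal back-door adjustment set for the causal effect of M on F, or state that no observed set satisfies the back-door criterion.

M→F: no observed back-door set.

desc(M)\{M}={F,L,Q}; candidates ⊆ {E}.
M↔F: latent back-door arc(s) into M.
size 0: {}; under {} M still reaches {E,F,L} ∋ F.
size 1: {E}; under {E} M still reaches {F,L} ∋ F.
M↔F cannot be blocked by any observed set — no back-door set.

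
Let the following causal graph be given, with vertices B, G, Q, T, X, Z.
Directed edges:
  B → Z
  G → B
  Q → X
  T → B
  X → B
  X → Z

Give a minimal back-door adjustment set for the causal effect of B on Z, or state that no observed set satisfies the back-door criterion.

desc(B)\{B}={Z}; candidates ⊆ {G,Q,T,X}.
size 0: {}; under {} B still reaches {G,Q,T,X,Z} ∋ Z.
{X}: B⊥Z given {X} in G with B→· removed — back-door holds.

B→Z: minimal back-door set {X}.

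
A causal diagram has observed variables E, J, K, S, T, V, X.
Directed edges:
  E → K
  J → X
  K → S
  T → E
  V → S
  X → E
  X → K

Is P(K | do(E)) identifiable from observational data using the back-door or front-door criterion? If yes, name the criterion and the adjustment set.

P(K|do(E)): backdoor, adjust for {X}.

desc(E)\{E}={K,S}; candidates ⊆ {J,T,V,X}.
size 0: {}; under {} E still reaches {J,K,S,T,X} ∋ K.
{X}: E⊥K given {X} in G with E→· removed — back-door holds.
P(K|do(E)) = Σ_{X} P(K|E,X)·P(X).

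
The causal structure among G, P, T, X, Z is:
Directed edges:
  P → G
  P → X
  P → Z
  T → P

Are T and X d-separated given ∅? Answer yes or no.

Bayes-Ball from T | ∅ reaches {G,P,X,Z}.
X ∈ reach(T|∅) ⇒ T ⊥̸ X | ∅.

No — T and X are d-connected given ∅.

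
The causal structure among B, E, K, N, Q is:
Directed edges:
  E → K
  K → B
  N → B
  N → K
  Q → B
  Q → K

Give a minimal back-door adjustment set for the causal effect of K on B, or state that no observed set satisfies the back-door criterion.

desc(K)\{K}={B}; candidates ⊆ {E,N,Q}.
size 0: {}; under {} K still reaches {B,E,N,Q} ∋ B.
size 1: {E}, {N}, {Q}; under {E} K still reaches {B,N,Q} ∋ B.
{N,Q}: K⊥B given {N,Q} in G with K→· removed — back-door holds.

K→B: minimal back-door set {N, Q}.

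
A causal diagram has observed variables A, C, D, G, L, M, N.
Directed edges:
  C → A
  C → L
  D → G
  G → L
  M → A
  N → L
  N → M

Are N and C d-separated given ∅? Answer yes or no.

Bayes-Ball from N | ∅ reaches {A,L,M}.
C ∉ reach(N|∅) ⇒ N ⊥ C | ∅.

Yes — N ⊥ C | ∅.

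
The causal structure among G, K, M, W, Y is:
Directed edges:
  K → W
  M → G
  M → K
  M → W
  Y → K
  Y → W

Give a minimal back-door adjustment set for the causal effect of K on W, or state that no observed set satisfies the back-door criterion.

K→W: minimal back-door set {M, Y}.

desc(K)\{K}={W}; candidates ⊆ {G,M,Y}.
size 0: {}; under {} K still reaches {G,M,W,Y} ∋ W.
size 1: {G}, {M}, {Y}; under {G} K still reaches {M,W,Y} ∋ W.
{M,Y}: K⊥W given {M,Y} in G with K→· removed — back-door holds.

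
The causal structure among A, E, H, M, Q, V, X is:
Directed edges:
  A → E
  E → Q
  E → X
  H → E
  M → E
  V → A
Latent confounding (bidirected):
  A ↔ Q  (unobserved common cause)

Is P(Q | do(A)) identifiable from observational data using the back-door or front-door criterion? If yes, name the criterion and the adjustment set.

P(Q|do(A)): frontdoor, adjust for {E}.

desc(A)\{A}={E,Q,X}; candidates ⊆ {H,M,V}.
A↔Q: latent back-door arc(s) into A.
size 0: {}; under {} A still reaches {Q,V} ∋ Q.
size 1: {H}, {M}, {V}; under {H} A still reaches {Q,V} ∋ Q.
size 2: {H,M}, {H,V}, {M,V}; under {H,M} A still reaches {Q,V} ∋ Q.
A↔Q cannot be blocked by any observed set — no back-door set.
{E}: (i) intercepts every directed A→Q path; (ii) no back-door A→{E}; (iii) {A} blocks every back-door {E}→Q. Front-door holds.
P(Q|do(A)) = Σ_{E} P(E|A) Σ_{A'} P(Q|E,A')P(A').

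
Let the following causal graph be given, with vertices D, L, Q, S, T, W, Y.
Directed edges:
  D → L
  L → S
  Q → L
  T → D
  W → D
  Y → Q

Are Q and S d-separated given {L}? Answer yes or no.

Yes — Q ⊥ S | {L}.

Bayes-Ball from Q | {L} reaches {D,T,W,Y}.
S ∉ reach(Q|{L}) ⇒ Q ⊥ S | {L}.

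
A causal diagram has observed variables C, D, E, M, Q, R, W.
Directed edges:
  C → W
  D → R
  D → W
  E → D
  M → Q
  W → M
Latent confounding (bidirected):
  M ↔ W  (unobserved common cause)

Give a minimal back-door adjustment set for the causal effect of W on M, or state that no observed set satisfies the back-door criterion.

desc(W)\{W}={M,Q}; candidates ⊆ {C,D,E,R}.
W↔M: latent back-door arc(s) into W.
size 0: {}; under {} W still reaches {C,D,E,M,Q,R} ∋ M.
size 1: {C}, {D}, {E} …(+1); under {C} W still reaches {D,E,M,Q,R} ∋ M.
size 2: {C,D}, {C,E}, {C,R} …(+3); under {C,D} W still reaches {M,Q} ∋ M.
W↔M cannot be blocked by any observed set — no back-door set.

W→M: no observed back-door set.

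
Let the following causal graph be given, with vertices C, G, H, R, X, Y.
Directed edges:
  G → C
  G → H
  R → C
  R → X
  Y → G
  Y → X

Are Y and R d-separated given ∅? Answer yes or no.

Bayes-Ball from Y | ∅ reaches {C,G,H,X}.
R ∉ reach(Y|∅) ⇒ Y ⊥ R | ∅.

Yes — Y ⊥ R | ∅.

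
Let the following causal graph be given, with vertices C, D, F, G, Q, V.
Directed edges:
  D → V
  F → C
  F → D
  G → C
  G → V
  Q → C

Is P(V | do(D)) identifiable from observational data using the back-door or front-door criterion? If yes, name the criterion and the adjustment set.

desc(D)\{D}={V}; candidates ⊆ {C,F,G,Q}.
∅: D⊥V given ∅ in G with D→· removed — back-door holds.
P(V|do(D)) = P(V|D) — no adjustment needed.

P(V|do(D)): backdoor, adjust for ∅.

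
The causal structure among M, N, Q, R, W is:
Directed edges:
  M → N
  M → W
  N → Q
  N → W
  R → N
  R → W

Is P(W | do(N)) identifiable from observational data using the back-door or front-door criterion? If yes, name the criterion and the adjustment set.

desc(N)\{N}={Q,W}; candidates ⊆ {M,R}.
size 0: {}; under {} N still reaches {M,R,W} ∋ W.
size 1: {M}, {R}; under {M} N still reaches {R,W} ∋ W.
{M,R}: N⊥W given {M,R} in G with N→· removed — back-door holds.
P(W|do(N)) = Σ_{M,R} P(W|N,M,R)·P(M,R).

P(W|do(N)): backdoor, adjust for {M, R}.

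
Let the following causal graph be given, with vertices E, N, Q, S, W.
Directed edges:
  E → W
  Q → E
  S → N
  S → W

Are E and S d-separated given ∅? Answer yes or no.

Bayes-Ball from E | ∅ reaches {Q,W}.
S ∉ reach(E|∅) ⇒ E ⊥ S | ∅.

Yes — E ⊥ S | ∅.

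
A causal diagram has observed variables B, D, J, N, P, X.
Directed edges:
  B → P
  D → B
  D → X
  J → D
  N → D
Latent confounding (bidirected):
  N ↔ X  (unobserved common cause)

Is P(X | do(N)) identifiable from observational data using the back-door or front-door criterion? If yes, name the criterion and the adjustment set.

P(X|do(N)): frontdoor, adjust for {D}.

desc(N)\{N}={B,D,P,X}; candidates ⊆ {J}.
N↔X: latent back-door arc(s) into N.
size 0: {}; under {} N still reaches {X} ∋ X.
size 1: {J}; under {J} N still reaches {X} ∋ X.
N↔X cannot be blocked by any observed set — no back-door set.
{D}: (i) intercepts every directed N→X path; (ii) no back-door N→{D}; (iii) {N} blocks every back-door {D}→X. Front-door holds.
P(X|do(N)) = Σ_{D} P(D|N) Σ_{N'} P(X|D,N')P(N').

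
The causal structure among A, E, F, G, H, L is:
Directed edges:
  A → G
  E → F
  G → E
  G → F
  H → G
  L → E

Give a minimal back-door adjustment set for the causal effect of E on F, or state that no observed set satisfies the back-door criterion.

E→F: minimal back-door set {G}.

desc(E)\{E}={F}; candidates ⊆ {A,G,H,L}.
size 0: {}; under {} E still reaches {A,F,G,H,L} ∋ F.
{G}: E⊥F given {G} in G with E→· removed — back-door holds.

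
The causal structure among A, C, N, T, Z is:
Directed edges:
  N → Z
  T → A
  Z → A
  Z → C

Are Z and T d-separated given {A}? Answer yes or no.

No — Z and T are d-connected given {A}.

Bayes-Ball from Z | {A} reaches {C,N,T}.
T ∈ reach(Z|{A}) ⇒ Z ⊥̸ T | {A}.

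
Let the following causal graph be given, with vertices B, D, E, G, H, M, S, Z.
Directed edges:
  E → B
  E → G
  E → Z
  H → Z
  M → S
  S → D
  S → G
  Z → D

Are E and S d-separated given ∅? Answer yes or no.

Yes — E ⊥ S | ∅.

Bayes-Ball from E | ∅ reaches {B,D,G,Z}.
S ∉ reach(E|∅) ⇒ E ⊥ S | ∅.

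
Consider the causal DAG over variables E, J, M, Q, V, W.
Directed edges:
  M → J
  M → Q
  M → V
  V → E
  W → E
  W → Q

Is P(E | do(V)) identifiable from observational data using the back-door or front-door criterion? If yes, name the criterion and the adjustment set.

desc(V)\{V}={E}; candidates ⊆ {J,M,Q,W}.
∅: V⊥E given ∅ in G with V→· removed — back-door holds.
P(E|do(V)) = P(E|V) — no adjustment needed.

P(E|do(V)): backdoor, adjust for ∅.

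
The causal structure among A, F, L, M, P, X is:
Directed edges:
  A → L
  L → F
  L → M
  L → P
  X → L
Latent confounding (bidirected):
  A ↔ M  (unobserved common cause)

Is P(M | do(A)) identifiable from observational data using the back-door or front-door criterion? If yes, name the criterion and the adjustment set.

desc(A)\{A}={F,L,M,P}; candidates ⊆ {X}.
A↔M: latent back-door arc(s) into A.
size 0: {}; under {} A still reaches {M} ∋ M.
size 1: {X}; under {X} A still reaches {M} ∋ M.
A↔M cannot be blocked by any observed set — no back-door set.
{L}: (i) intercepts every directed A→M path; (ii) no back-door A→{L}; (iii) {A} blocks every back-door {L}→M. Front-door holds.
P(M|do(A)) = Σ_{L} P(L|A) Σ_{A'} P(M|L,A')P(A').

P(M|do(A)): frontdoor, adjust for {L}.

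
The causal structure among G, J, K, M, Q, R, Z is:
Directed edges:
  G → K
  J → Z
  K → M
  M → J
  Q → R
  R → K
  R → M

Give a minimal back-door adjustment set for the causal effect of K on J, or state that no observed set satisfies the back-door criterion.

desc(K)\{K}={J,M,Z}; candidates ⊆ {G,Q,R}.
size 0: {}; under {} K still reaches {G,J,M,Q,R,Z} ∋ J.
{R}: K⊥J given {R} in G with K→· removed — back-door holds.

K→J: minimal back-door set {R}.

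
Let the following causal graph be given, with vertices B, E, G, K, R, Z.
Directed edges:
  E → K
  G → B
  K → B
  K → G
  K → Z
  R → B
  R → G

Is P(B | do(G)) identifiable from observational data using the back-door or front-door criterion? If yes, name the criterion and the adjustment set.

P(B|do(G)): backdoor, adjust for {K, R}.

desc(G)\{G}={B}; candidates ⊆ {E,K,R,Z}.
size 0: {}; under {} G still reaches {B,E,K,R,Z} ∋ B.
size 1: {E}, {K}, {R} …(+1); under {E} G still reaches {B,K,R,Z} ∋ B.
{K,R}: G⊥B given {K,R} in G with G→· removed — back-door holds.
P(B|do(G)) = Σ_{K,R} P(B|G,K,R)·P(K,R).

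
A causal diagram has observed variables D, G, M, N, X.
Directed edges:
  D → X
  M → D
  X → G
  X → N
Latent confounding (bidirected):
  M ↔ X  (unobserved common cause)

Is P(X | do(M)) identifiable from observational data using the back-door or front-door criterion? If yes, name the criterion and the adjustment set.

P(X|do(M)): frontdoor, adjust for {D}.

desc(M)\{M}={D,G,N,X}; candidates ⊆ {—}.
M↔X: latent back-door arc(s) into M.
size 0: {}; under {} M still reaches {G,N,X} ∋ X.
M↔X cannot be blocked by any observed set — no back-door set.
{D}: (i) intercepts every directed M→X path; (ii) no back-door M→{D}; (iii) {M} blocks every back-door {D}→X. Front-door holds.
P(X|do(M)) = Σ_{D} P(D|M) Σ_{M'} P(X|D,M')P(M').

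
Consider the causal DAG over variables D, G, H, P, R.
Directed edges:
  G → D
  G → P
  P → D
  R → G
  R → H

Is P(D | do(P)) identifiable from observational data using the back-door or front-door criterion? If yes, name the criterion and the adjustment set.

desc(P)\{P}={D}; candidates ⊆ {G,H,R}.
size 0: {}; under {} P still reaches {D,G,H,R} ∋ D.
{G}: P⊥D given {G} in G with P→· removed — back-door holds.
P(D|do(P)) = Σ_{G} P(D|P,G)·P(G).

P(D|do(P)): backdoor, adjust for {G}.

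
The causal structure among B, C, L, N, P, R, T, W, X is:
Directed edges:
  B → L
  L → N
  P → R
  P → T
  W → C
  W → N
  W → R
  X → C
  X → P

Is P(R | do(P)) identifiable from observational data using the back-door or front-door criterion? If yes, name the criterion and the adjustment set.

desc(P)\{P}={R,T}; candidates ⊆ {B,C,L,N,W,X}.
∅: P⊥R given ∅ in G with P→· removed — back-door holds.
P(R|do(P)) = P(R|P) — no adjustment needed.

P(R|do(P)): backdoor, adjust for ∅.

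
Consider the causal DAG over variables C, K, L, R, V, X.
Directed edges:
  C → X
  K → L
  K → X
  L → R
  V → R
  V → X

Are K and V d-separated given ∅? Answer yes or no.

Yes — K ⊥ V | ∅.

Bayes-Ball from K | ∅ reaches {L,R,X}.
V ∉ reach(K|∅) ⇒ K ⊥ V | ∅.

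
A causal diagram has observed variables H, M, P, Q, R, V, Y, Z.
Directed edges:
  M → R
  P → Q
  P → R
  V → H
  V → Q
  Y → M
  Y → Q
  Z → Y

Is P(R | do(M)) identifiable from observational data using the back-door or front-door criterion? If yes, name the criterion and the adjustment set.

P(R|do(M)): backdoor, adjust for ∅.

desc(M)\{M}={R}; candidates ⊆ {H,P,Q,V,Y,Z}.
∅: M⊥R given ∅ in G with M→· removed — back-door holds.
P(R|do(M)) = P(R|M) — no adjustment needed.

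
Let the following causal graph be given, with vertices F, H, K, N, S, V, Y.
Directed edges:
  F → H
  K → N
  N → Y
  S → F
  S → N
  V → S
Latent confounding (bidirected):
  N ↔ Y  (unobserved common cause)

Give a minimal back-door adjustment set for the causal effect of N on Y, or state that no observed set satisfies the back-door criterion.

desc(N)\{N}={Y}; candidates ⊆ {F,H,K,S,V}.
N↔Y: latent back-door arc(s) into N.
size 0: {}; under {} N still reaches {F,H,K,S,V,Y} ∋ Y.
size 1: {F}, {H}, {K} …(+2); under {F} N still reaches {K,S,V,Y} ∋ Y.
size 2: {F,H}, {F,K}, {F,S} …(+7); under {F,H} N still reaches {K,S,V,Y} ∋ Y.
N↔Y cannot be blocked by any observed set — no back-door set.

N→Y: no observed back-door set.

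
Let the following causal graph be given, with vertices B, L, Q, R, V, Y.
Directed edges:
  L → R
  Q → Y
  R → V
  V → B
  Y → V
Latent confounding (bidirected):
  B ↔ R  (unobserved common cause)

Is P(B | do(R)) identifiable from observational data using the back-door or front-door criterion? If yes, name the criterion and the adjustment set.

desc(R)\{R}={B,V}; candidates ⊆ {L,Q,Y}.
R↔B: latent back-door arc(s) into R.
size 0: {}; under {} R still reaches {B,L} ∋ B.
size 1: {L}, {Q}, {Y}; under {L} R still reaches {B} ∋ B.
size 2: {L,Q}, {L,Y}, {Q,Y}; under {L,Q} R still reaches {B} ∋ B.
R↔B cannot be blocked by any observed set — no back-door set.
{V}: (i) intercepts every directed R→B path; (ii) no back-door R→{V}; (iii) {R} blocks every back-door {V}→B. Front-door holds.
P(B|do(R)) = Σ_{V} P(V|R) Σ_{R'} P(B|V,R')P(R').

P(B|do(R)): frontdoor, adjust for {V}.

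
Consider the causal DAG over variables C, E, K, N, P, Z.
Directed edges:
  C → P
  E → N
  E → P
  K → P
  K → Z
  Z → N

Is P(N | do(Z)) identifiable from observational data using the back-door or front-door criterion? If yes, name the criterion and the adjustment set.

desc(Z)\{Z}={N}; candidates ⊆ {C,E,K,P}.
∅: Z⊥N given ∅ in G with Z→· removed — back-door holds.
P(N|do(Z)) = P(N|Z) — no adjustment needed.

P(N|do(Z)): backdoor, adjust for ∅.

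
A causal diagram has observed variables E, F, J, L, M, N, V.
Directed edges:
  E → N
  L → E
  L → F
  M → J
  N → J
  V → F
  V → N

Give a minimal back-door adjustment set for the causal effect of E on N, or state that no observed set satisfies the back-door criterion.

E→N: minimal back-door set ∅.

desc(E)\{E}={J,N}; candidates ⊆ {F,L,M,V}.
∅: E⊥N given ∅ in G with E→· removed — back-door holds.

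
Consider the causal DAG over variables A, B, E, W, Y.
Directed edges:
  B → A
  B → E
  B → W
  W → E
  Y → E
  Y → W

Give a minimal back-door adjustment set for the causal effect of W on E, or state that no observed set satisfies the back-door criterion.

W→E: minimal back-door set {B, Y}.

desc(W)\{W}={E}; candidates ⊆ {A,B,Y}.
size 0: {}; under {} W still reaches {A,B,E,Y} ∋ E.
size 1: {A}, {B}, {Y}; under {A} W still reaches {B,E,Y} ∋ E.
{B,Y}: W⊥E given {B,Y} in G with W→· removed — back-door holds.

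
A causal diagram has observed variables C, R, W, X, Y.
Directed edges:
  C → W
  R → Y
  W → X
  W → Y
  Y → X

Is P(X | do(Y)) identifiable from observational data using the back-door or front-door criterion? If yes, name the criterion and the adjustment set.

P(X|do(Y)): backdoor, adjust for {W}.

desc(Y)\{Y}={X}; candidates ⊆ {C,R,W}.
size 0: {}; under {} Y still reaches {C,R,W,X} ∋ X.
{W}: Y⊥X given {W} in G with Y→· removed — back-door holds.
P(X|do(Y)) = Σ_{W} P(X|Y,W)·P(W).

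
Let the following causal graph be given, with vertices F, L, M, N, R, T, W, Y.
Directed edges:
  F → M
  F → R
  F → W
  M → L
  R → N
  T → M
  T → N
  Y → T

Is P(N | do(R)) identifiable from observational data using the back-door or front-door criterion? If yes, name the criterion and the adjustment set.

desc(R)\{R}={N}; candidates ⊆ {F,L,M,T,W,Y}.
∅: R⊥N given ∅ in G with R→· removed — back-door holds.
P(N|do(R)) = P(N|R) — no adjustment needed.

P(N|do(R)): backdoor, adjust for ∅.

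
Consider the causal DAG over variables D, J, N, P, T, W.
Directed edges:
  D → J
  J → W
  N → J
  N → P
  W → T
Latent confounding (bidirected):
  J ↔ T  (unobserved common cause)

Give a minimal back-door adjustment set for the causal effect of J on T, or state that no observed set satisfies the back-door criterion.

J→T: no observed back-door set.

desc(J)\{J}={T,W}; candidates ⊆ {D,N,P}.
J↔T: latent back-door arc(s) into J.
size 0: {}; under {} J still reaches {D,N,P,T} ∋ T.
size 1: {D}, {N}, {P}; under {D} J still reaches {N,P,T} ∋ T.
size 2: {D,N}, {D,P}, {N,P}; under {D,N} J still reaches {T} ∋ T.
J↔T cannot be blocked by any observed set — no back-door set.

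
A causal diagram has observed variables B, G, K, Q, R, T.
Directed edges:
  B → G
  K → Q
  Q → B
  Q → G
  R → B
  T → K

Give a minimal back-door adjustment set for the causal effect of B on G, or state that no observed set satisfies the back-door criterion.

desc(B)\{B}={G}; candidates ⊆ {K,Q,R,T}.
size 0: {}; under {} B still reaches {G,K,Q,R,T} ∋ G.
{Q}: B⊥G given {Q} in G with B→· removed — back-door holds.

B→G: minimal back-door set {Q}.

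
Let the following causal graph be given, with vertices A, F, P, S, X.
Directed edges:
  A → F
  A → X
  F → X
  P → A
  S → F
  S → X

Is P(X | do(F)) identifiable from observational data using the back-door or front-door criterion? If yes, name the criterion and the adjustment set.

desc(F)\{F}={X}; candidates ⊆ {A,P,S}.
size 0: {}; under {} F still reaches {A,P,S,X} ∋ X.
size 1: {A}, {P}, {S}; under {A} F still reaches {S,X} ∋ X.
{A,S}: F⊥X given {A,S} in G with F→· removed — back-door holds.
P(X|do(F)) = Σ_{A,S} P(X|F,A,S)·P(A,S).

P(X|do(F)): backdoor, adjust for {A, S}.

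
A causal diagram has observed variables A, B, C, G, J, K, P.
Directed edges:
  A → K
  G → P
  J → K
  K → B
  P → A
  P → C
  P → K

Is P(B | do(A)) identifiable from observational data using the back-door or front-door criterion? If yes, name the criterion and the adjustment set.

P(B|do(A)): backdoor, adjust for {P}.

desc(A)\{A}={B,K}; candidates ⊆ {C,G,J,P}.
size 0: {}; under {} A still reaches {B,C,G,K,P} ∋ B.
{P}: A⊥B given {P} in G with A→· removed — back-door holds.
P(B|do(A)) = Σ_{P} P(B|A,P)·P(P).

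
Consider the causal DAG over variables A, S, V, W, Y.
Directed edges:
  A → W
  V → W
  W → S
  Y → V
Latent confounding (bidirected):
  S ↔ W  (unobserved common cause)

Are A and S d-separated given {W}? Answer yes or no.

Bayes-Ball from A | {W} reaches {S,V,Y}.
S ∈ reach(A|{W}) ⇒ A ⊥̸ S | {W}.

No — A and S are d-connected given {W}.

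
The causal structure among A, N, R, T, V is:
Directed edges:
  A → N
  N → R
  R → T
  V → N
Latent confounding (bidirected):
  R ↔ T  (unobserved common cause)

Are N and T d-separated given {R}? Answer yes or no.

No — N and T are d-connected given {R}.

Bayes-Ball from N | {R} reaches {A,T,V}.
T ∈ reach(N|{R}) ⇒ N ⊥̸ T | {R}.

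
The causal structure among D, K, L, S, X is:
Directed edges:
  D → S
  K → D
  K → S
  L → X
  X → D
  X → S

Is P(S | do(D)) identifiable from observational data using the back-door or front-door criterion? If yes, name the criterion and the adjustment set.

P(S|do(D)): backdoor, adjust for {K, X}.

desc(D)\{D}={S}; candidates ⊆ {K,L,X}.
size 0: {}; under {} D still reaches {K,L,S,X} ∋ S.
size 1: {K}, {L}, {X}; under {K} D still reaches {L,S,X} ∋ S.
{K,X}: D⊥S given {K,X} in G with D→· removed — back-door holds.
P(S|do(D)) = Σ_{K,X} P(S|D,K,X)·P(K,X).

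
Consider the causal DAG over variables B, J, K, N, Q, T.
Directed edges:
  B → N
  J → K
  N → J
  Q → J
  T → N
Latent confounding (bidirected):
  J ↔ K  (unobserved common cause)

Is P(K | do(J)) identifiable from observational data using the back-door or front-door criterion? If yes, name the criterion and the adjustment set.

desc(J)\{J}={K}; candidates ⊆ {B,N,Q,T}.
J↔K: latent back-door arc(s) into J.
size 0: {}; under {} J still reaches {B,K,N,Q,T} ∋ K.
size 1: {B}, {N}, {Q} …(+1); under {B} J still reaches {K,N,Q,T} ∋ K.
size 2: {B,N}, {B,Q}, {B,T} …(+3); under {B,N} J still reaches {K,Q} ∋ K.
J↔K cannot be blocked by any observed set — no back-door set.
No mediator lies on a directed J→…→K path.
Neither criterion identifies P(K|do(J)) in this graph.

P(K|do(J)): not identifiable (no BD/FD set).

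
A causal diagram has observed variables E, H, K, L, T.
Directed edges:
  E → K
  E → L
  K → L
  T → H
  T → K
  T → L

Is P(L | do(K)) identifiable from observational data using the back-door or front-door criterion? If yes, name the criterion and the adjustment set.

P(L|do(K)): backdoor, adjust for {E, T}.

desc(K)\{K}={L}; candidates ⊆ {E,H,T}.
size 0: {}; under {} K still reaches {E,H,L,T} ∋ L.
size 1: {E}, {H}, {T}; under {E} K still reaches {H,L,T} ∋ L.
{E,T}: K⊥L given {E,T} in G with K→· removed — back-door holds.
P(L|do(K)) = Σ_{E,T} P(L|K,E,T)·P(E,T).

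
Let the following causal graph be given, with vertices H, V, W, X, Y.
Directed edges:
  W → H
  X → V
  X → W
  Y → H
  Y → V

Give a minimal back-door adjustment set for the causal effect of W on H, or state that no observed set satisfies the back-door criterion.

desc(W)\{W}={H}; candidates ⊆ {V,X,Y}.
∅: W⊥H given ∅ in G with W→· removed — back-door holds.

W→H: minimal back-door set ∅.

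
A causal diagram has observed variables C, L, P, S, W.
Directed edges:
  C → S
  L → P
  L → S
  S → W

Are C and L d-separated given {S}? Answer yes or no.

Bayes-Ball from C | {S} reaches {L,P}.
L ∈ reach(C|{S}) ⇒ C ⊥̸ L | {S}.

No — C and L are d-connected given {S}.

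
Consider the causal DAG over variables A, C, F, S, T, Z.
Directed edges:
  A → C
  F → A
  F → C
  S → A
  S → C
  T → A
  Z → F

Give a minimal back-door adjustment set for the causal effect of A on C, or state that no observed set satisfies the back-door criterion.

A→C: minimal back-door set {F, S}.

desc(A)\{A}={C}; candidates ⊆ {F,S,T,Z}.
size 0: {}; under {} A still reaches {C,F,S,T,Z} ∋ C.
size 1: {F}, {S}, {T} …(+1); under {F} A still reaches {C,S,T} ∋ C.
{F,S}: A⊥C given {F,S} in G with A→· removed — back-door holds.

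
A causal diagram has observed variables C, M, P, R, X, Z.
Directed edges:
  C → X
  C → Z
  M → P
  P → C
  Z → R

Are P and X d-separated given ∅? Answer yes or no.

Bayes-Ball from P | ∅ reaches {C,M,R,X,Z}.
X ∈ reach(P|∅) ⇒ P ⊥̸ X | ∅.

No — P and X are d-connected given ∅.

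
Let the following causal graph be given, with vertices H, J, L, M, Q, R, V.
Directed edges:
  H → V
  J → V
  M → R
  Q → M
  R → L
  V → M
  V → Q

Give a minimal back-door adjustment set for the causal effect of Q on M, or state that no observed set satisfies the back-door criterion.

desc(Q)\{Q}={L,M,R}; candidates ⊆ {H,J,V}.
size 0: {}; under {} Q still reaches {H,J,L,M,R,V} ∋ M.
{V}: Q⊥M given {V} in G with Q→· removed — back-door holds.

Q→M: minimal back-door set {V}.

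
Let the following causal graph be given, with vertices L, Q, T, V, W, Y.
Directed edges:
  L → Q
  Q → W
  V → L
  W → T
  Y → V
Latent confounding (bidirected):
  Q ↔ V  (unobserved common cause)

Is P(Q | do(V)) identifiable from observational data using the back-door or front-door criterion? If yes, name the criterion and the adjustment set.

P(Q|do(V)): frontdoor, adjust for {L}.

desc(V)\{V}={L,Q,T,W}; candidates ⊆ {Y}.
V↔Q: latent back-door arc(s) into V.
size 0: {}; under {} V still reaches {Q,T,W,Y} ∋ Q.
size 1: {Y}; under {Y} V still reaches {Q,T,W} ∋ Q.
V↔Q cannot be blocked by any observed set — no back-door set.
{L}: (i) intercepts every directed V→Q path; (ii) no back-door V→{L}; (iii) {V} blocks every back-door {L}→Q. Front-door holds.
P(Q|do(V)) = Σ_{L} P(L|V) Σ_{V'} P(Q|L,V')P(V').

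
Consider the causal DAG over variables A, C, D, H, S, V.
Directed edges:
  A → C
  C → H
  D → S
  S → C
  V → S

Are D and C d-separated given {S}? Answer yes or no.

Bayes-Ball from D | {S} reaches {V}.
C ∉ reach(D|{S}) ⇒ D ⊥ C | {S}.

Yes — D ⊥ C | {S}.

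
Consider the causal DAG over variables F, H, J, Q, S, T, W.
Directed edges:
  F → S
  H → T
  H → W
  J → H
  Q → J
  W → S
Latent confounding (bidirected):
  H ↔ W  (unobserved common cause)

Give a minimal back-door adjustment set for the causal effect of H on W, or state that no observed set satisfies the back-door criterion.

H→W: no observed back-door set.

desc(H)\{H}={S,T,W}; candidates ⊆ {F,J,Q}.
H↔W: latent back-door arc(s) into H.
size 0: {}; under {} H still reaches {J,Q,S,W} ∋ W.
size 1: {F}, {J}, {Q}; under {F} H still reaches {J,Q,S,W} ∋ W.
size 2: {F,J}, {F,Q}, {J,Q}; under {F,J} H still reaches {S,W} ∋ W.
H↔W cannot be blocked by any observed set — no back-door set.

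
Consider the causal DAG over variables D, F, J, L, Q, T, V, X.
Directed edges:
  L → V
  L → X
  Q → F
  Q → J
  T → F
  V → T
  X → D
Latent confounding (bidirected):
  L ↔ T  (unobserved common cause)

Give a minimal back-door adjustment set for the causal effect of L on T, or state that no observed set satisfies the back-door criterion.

L→T: no observed back-door set.

desc(L)\{L}={D,F,T,V,X}; candidates ⊆ {J,Q}.
L↔T: latent back-door arc(s) into L.
size 0: {}; under {} L still reaches {F,T} ∋ T.
size 1: {J}, {Q}; under {J} L still reaches {F,T} ∋ T.
size 2: {J,Q}; under {J,Q} L still reaches {F,T} ∋ T.
L↔T cannot be blocked by any observed set — no back-door set.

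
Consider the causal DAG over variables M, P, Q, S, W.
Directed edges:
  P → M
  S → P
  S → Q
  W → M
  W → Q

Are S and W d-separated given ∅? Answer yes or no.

Bayes-Ball from S | ∅ reaches {M,P,Q}.
W ∉ reach(S|∅) ⇒ S ⊥ W | ∅.

Yes — S ⊥ W | ∅.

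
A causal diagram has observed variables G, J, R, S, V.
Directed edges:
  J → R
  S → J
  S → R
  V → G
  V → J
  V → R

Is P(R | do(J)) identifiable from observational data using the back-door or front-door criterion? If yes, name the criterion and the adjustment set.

desc(J)\{J}={R}; candidates ⊆ {G,S,V}.
size 0: {}; under {} J still reaches {G,R,S,V} ∋ R.
size 1: {G}, {S}, {V}; under {G} J still reaches {R,S,V} ∋ R.
{S,V}: J⊥R given {S,V} in G with J→· removed — back-door holds.
P(R|do(J)) = Σ_{S,V} P(R|J,S,V)·P(S,V).

P(R|do(J)): backdoor, adjust for {S, V}.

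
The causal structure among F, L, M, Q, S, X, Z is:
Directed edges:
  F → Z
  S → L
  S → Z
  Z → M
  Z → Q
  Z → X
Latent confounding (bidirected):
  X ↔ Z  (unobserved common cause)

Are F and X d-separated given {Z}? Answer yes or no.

Bayes-Ball from F | {Z} reaches {L,S,X}.
X ∈ reach(F|{Z}) ⇒ F ⊥̸ X | {Z}.

No — F and X are d-connected given {Z}.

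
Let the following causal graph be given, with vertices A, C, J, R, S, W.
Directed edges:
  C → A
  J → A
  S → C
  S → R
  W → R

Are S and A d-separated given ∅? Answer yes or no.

No — S and A are d-connected given ∅.

Bayes-Ball from S | ∅ reaches {A,C,R}.
A ∈ reach(S|∅) ⇒ S ⊥̸ A | ∅.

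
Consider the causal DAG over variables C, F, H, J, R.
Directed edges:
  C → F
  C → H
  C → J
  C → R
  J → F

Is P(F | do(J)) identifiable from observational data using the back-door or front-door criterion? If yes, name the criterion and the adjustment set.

desc(J)\{J}={F}; candidates ⊆ {C,H,R}.
size 0: {}; under {} J still reaches {C,F,H,R} ∋ F.
{C}: J⊥F given {C} in G with J→· removed — back-door holds.
P(F|do(J)) = Σ_{C} P(F|J,C)·P(C).

P(F|do(J)): backdoor, adjust for {C}.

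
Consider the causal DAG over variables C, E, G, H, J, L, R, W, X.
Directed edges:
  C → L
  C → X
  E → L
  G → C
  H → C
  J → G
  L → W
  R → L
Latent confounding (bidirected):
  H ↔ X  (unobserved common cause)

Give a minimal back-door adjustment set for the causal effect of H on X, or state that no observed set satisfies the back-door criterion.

H→X: no observed back-door set.

desc(H)\{H}={C,L,W,X}; candidates ⊆ {E,G,J,R}.
H↔X: latent back-door arc(s) into H.
size 0: {}; under {} H still reaches {X} ∋ X.
size 1: {E}, {G}, {J} …(+1); under {E} H still reaches {X} ∋ X.
size 2: {E,G}, {E,J}, {E,R} …(+3); under {E,G} H still reaches {X} ∋ X.
H↔X cannot be blocked by any observed set — no back-door set.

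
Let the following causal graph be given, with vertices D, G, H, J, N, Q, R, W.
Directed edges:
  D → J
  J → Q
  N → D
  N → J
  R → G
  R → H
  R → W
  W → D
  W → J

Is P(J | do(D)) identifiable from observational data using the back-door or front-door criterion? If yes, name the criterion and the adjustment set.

P(J|do(D)): backdoor, adjust for {N, W}.

desc(D)\{D}={J,Q}; candidates ⊆ {G,H,N,R,W}.
size 0: {}; under {} D still reaches {G,H,J,N,Q,R,W} ∋ J.
size 1: {G}, {H}, {N} …(+2); under {G} D still reaches {H,J,N,Q,R,W} ∋ J.
{N,W}: D⊥J given {N,W} in G with D→· removed — back-door holds.
P(J|do(D)) = Σ_{N,W} P(J|D,N,W)·P(N,W).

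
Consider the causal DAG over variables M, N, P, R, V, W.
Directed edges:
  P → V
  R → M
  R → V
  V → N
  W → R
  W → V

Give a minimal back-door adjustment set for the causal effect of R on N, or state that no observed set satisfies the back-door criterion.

R→N: minimal back-door set {W}.

desc(R)\{R}={M,N,V}; candidates ⊆ {P,W}.
size 0: {}; under {} R still reaches {N,V,W} ∋ N.
{W}: R⊥N given {W} in G with R→· removed — back-door holds.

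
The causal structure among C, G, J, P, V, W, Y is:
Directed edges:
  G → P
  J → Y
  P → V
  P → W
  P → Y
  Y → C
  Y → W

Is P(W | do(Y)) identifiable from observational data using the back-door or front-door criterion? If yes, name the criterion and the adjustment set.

P(W|do(Y)): backdoor, adjust for {P}.

desc(Y)\{Y}={C,W}; candidates ⊆ {G,J,P,V}.
size 0: {}; under {} Y still reaches {G,J,P,V,W} ∋ W.
{P}: Y⊥W given {P} in G with Y→· removed — back-door holds.
P(W|do(Y)) = Σ_{P} P(W|Y,P)·P(P).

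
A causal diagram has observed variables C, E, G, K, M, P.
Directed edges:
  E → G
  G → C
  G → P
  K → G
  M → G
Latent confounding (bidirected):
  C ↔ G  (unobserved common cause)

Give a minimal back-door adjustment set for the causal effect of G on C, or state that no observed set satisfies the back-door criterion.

desc(G)\{G}={C,P}; candidates ⊆ {E,K,M}.
G↔C: latent back-door arc(s) into G.
size 0: {}; under {} G still reaches {C,E,K,M} ∋ C.
size 1: {E}, {K}, {M}; under {E} G still reaches {C,K,M} ∋ C.
size 2: {E,K}, {E,M}, {K,M}; under {E,K} G still reaches {C,M} ∋ C.
G↔C cannot be blocked by any observed set — no back-door set.

G→C: no observed back-door set.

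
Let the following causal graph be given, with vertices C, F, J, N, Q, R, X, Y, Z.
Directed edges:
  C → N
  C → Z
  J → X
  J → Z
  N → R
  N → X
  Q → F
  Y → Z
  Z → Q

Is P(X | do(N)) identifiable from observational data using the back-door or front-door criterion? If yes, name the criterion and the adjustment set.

desc(N)\{N}={R,X}; candidates ⊆ {C,F,J,Q,Y,Z}.
∅: N⊥X given ∅ in G with N→· removed — back-door holds.
P(X|do(N)) = P(X|N) — no adjustment needed.

P(X|do(N)): backdoor, adjust for ∅.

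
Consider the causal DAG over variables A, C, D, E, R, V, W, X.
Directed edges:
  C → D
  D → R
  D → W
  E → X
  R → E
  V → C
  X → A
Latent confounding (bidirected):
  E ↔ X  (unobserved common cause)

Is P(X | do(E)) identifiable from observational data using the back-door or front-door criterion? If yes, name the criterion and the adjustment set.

P(X|do(E)): not identifiable (no BD/FD set).

desc(E)\{E}={A,X}; candidates ⊆ {C,D,R,V,W}.
E↔X: latent back-door arc(s) into E.
size 0: {}; under {} E still reaches {A,C,D,R,V,W,X} ∋ X.
size 1: {C}, {D}, {R} …(+2); under {C} E still reaches {A,D,R,W,X} ∋ X.
size 2: {C,D}, {C,R}, {C,V} …(+7); under {C,D} E still reaches {A,R,X} ∋ X.
E↔X cannot be blocked by any observed set — no back-door set.
No mediator lies on a directed E→…→X path.
Neither criterion identifies P(X|do(E)) in this graph.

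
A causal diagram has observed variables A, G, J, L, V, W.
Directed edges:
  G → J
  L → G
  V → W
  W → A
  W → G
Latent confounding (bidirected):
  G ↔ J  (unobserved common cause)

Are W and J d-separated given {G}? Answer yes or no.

Bayes-Ball from W | {G} reaches {A,J,L,V}.
J ∈ reach(W|{G}) ⇒ W ⊥̸ J | {G}.

No — W and J are d-connected given {G}.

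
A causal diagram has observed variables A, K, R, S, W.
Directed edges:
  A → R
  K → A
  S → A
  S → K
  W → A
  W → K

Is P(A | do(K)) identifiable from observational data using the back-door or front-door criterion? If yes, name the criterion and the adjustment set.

P(A|do(K)): backdoor, adjust for {S, W}.

desc(K)\{K}={A,R}; candidates ⊆ {S,W}.
size 0: {}; under {} K still reaches {A,R,S,W} ∋ A.
size 1: {S}, {W}; under {S} K still reaches {A,R,W} ∋ A.
{S,W}: K⊥A given {S,W} in G with K→· removed — back-door holds.
P(A|do(K)) = Σ_{S,W} P(A|K,S,W)·P(S,W).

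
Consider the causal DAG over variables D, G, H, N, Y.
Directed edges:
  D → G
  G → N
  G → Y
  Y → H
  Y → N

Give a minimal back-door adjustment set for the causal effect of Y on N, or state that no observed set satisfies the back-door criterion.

desc(Y)\{Y}={H,N}; candidates ⊆ {D,G}.
size 0: {}; under {} Y still reaches {D,G,N} ∋ N.
{G}: Y⊥N given {G} in G with Y→· removed — back-door holds.

Y→N: minimal back-door set {G}.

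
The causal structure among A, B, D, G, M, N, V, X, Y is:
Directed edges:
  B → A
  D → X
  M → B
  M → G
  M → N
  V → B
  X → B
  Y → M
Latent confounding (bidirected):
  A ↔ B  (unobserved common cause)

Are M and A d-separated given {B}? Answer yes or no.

No — M and A are d-connected given {B}.

Bayes-Ball from M | {B} reaches {A,D,G,N,V,X,Y}.
A ∈ reach(M|{B}) ⇒ M ⊥̸ A | {B}.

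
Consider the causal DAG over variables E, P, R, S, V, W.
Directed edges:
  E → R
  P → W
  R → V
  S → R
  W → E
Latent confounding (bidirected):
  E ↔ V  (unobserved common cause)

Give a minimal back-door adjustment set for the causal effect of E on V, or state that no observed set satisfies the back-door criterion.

E→V: no observed back-door set.

desc(E)\{E}={R,V}; candidates ⊆ {P,S,W}.
E↔V: latent back-door arc(s) into E.
size 0: {}; under {} E still reaches {P,V,W} ∋ V.
size 1: {P}, {S}, {W}; under {P} E still reaches {V,W} ∋ V.
size 2: {P,S}, {P,W}, {S,W}; under {P,S} E still reaches {V,W} ∋ V.
E↔V cannot be blocked by any observed set — no back-door set.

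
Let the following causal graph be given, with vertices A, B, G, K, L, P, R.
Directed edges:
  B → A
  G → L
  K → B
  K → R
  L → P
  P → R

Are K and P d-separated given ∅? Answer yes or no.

Bayes-Ball from K | ∅ reaches {A,B,R}.
P ∉ reach(K|∅) ⇒ K ⊥ P | ∅.

Yes — K ⊥ P | ∅.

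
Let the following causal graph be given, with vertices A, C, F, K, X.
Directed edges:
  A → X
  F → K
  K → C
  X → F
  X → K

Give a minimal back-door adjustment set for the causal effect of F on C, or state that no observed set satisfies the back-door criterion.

desc(F)\{F}={C,K}; candidates ⊆ {A,X}.
size 0: {}; under {} F still reaches {A,C,K,X} ∋ C.
{X}: F⊥C given {X} in G with F→· removed — back-door holds.

F→C: minimal back-door set {X}.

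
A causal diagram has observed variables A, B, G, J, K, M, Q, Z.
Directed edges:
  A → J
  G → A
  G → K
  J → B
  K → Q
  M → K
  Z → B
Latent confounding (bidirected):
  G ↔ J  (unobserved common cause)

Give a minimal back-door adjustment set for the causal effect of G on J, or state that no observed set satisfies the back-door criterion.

desc(G)\{G}={A,B,J,K,Q}; candidates ⊆ {M,Z}.
G↔J: latent back-door arc(s) into G.
size 0: {}; under {} G still reaches {B,J} ∋ J.
size 1: {M}, {Z}; under {M} G still reaches {B,J} ∋ J.
size 2: {M,Z}; under {M,Z} G still reaches {B,J} ∋ J.
G↔J cannot be blocked by any observed set — no back-door set.

G→J: no observed back-door set.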